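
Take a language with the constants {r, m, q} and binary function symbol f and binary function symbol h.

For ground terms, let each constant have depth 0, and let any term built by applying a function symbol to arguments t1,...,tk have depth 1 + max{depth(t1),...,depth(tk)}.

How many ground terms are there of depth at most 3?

Let N_k = |{terms of depth ≤ k}|. Then N_0 = 3 and N_k = 3 + N_{k-1}^2 + N_{k-1}^2 for k ≥ 1 (one summand per function symbol, arity giving the exponent).
N_0 = 3
N_1 = 3 + 3^2 + 3^2 = 21
N_2 = 3 + 21^2 + 21^2 = 885
N_3 = 3 + 885^2 + 885^2 = 1566453

1566453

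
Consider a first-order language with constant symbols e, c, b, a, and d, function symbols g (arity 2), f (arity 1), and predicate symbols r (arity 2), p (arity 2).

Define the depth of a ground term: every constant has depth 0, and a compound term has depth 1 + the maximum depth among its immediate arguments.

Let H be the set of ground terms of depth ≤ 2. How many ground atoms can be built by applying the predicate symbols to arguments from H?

3200450

First count ground terms of depth ≤ 2.
Let N_k count ground terms of depth at most k. Each non-constant term of depth ≤ k is some function symbol applied to depth-≤(k−1) arguments, giving N_k = 5 + N_{k-1}^2 + N_{k-1}.
N_0 = 5
N_1 = 5 + 5^2 + 5 = 35
N_2 = 5 + 35^2 + 35 = 1265
So |H| = 1265.
A ground atom is a predicate applied to a tuple of terms from H, so the count is the sum over predicates of |H|^arity:
  r: 1265^2 = 1600225;  p: 1265^2 = 1600225
Total ground atoms: 1600225 + 1600225 = 3200450.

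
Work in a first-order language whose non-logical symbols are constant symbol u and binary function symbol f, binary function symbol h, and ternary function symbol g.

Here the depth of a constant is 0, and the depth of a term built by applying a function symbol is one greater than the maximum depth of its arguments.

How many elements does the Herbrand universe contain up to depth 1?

4

If N_k denotes the number of depth-≤k ground terms, the 1 constant gives N_0 = 1, and each function symbol of arity r contributes N_{k-1}^r new terms at level k: N_k = 1 + N_{k-1}^2 + N_{k-1}^2 + N_{k-1}^3.
N_0 = 1
N_1 = 1 + 1^2 + 1^2 + 1^3 = 4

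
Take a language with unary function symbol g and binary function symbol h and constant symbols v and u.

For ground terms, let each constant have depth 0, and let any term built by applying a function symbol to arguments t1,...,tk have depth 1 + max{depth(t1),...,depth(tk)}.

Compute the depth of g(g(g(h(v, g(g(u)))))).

6

depth(g(u)) = 1 + depth(u) = 1 + 0 = 1
depth(g(g(u))) = 1 + depth(g(u)) = 1 + 1 = 2
depth(h(v, g(g(u)))) = 1 + max(0, 2) = 3
depth(g(h(v, g(g(u))))) = 1 + depth(h(v, g(g(u)))) = 1 + 3 = 4
depth(g(g(h(v, g(g(u)))))) = 1 + depth(g(h(v, g(g(u))))) = 1 + 4 = 5
depth(g(g(g(h(v, g(g(u))))))) = 1 + depth(g(g(h(v, g(g(u)))))) = 1 + 5 = 6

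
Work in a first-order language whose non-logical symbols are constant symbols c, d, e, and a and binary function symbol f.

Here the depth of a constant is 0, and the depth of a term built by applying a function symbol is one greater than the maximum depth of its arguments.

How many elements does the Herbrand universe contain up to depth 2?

404

Write N_k for the number of ground terms of depth ≤ k. A term of depth ≤ k is either a constant or a function symbol applied to arguments of depth ≤ k−1, so N_k = 4 + N_{k-1}^2.
N_0 = 4
N_1 = 4 + 4^2 = 20
N_2 = 4 + 20^2 = 404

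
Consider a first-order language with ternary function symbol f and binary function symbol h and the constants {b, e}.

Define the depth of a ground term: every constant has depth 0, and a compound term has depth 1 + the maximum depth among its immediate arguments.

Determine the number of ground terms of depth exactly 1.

Write N_k for the number of ground terms of depth ≤ k. A term of depth ≤ k is either a constant or a function symbol applied to arguments of depth ≤ k−1, so N_k = 2 + N_{k-1}^3 + N_{k-1}^2.
N_0 = 2
N_1 = 2 + 2^3 + 2^2 = 14
Terms of depth exactly 1: N_1 − N_0 = 14 − 2 = 12.

12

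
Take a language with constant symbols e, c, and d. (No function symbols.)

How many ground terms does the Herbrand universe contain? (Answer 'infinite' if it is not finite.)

There are no function symbols, so every ground term is one of the 3 constants.
The Herbrand universe is {e, c, d}, which is finite with 3 elements.

3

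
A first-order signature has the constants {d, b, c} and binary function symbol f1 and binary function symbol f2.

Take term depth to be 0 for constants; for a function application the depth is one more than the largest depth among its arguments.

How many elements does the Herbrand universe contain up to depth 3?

If N_k denotes the number of depth-≤k ground terms, the 3 constants give N_0 = 3, and each function symbol of arity r contributes N_{k-1}^r new terms at level k: N_k = 3 + N_{k-1}^2 + N_{k-1}^2.
N_0 = 3
N_1 = 3 + 3^2 + 3^2 = 21
N_2 = 3 + 21^2 + 21^2 = 885
N_3 = 3 + 885^2 + 885^2 = 1566453

1566453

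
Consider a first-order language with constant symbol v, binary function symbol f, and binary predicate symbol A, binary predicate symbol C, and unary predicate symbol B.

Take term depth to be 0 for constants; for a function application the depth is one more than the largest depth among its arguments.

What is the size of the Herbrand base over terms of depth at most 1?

First count ground terms of depth ≤ 1.
If N_k denotes the number of depth-≤k ground terms, the 1 constant gives N_0 = 1, and each function symbol of arity r contributes N_{k-1}^r new terms at level k: N_k = 1 + N_{k-1}^2.
N_0 = 1
N_1 = 1 + 1^2 = 2
Explicitly: v, f(v, v).
So |H| = 2.
Each predicate of arity r yields |H|^r ground atoms (one per choice of an r-tuple from H):
  A: 2^2 = 4;  C: 2^2 = 4;  B: 2
Total ground atoms: 4 + 4 + 2 = 10.

10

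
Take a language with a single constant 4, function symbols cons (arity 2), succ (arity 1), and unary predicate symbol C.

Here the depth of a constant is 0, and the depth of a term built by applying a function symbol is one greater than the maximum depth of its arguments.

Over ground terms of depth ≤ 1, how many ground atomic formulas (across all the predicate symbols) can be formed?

First count ground terms of depth ≤ 1.
Let N_k = |{terms of depth ≤ k}|. Then N_0 = 1 and N_k = 1 + N_{k-1}^2 + N_{k-1} for k ≥ 1 (one summand per function symbol, arity giving the exponent).
N_0 = 1
N_1 = 1 + 1^2 + 1 = 3
So |H| = 3.
A ground atom is a predicate applied to a tuple of terms from H, so the count is the sum over predicates of |H|^arity:
  C: 3
Total ground atoms: 3.

3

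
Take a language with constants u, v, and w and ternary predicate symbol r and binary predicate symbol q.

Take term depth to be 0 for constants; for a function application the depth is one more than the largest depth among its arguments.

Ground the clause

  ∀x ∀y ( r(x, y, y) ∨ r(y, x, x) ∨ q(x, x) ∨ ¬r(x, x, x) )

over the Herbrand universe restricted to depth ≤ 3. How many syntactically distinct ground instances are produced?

Ground terms of depth ≤ 3:
  With no function symbols every ground term is a constant, so there are exactly 3 ground terms at every depth bound.
  N_0 = 3
  N_1 = 3
  N_2 = 3
  N_3 = 3
  Explicitly: u, v, w.
So there are 3 ground terms available for substitution.
There are 2 variables to instantiate (x, y), each occurring in at least one literal, so different choices give different ground instances.
Number of ground instances = 3^2 = 9.

9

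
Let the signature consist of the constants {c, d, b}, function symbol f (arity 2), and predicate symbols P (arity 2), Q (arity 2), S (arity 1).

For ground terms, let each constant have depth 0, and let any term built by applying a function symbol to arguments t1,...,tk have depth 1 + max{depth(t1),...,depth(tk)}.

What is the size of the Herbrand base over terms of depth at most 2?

43365

First count ground terms of depth ≤ 2.
Let N_k = |{terms of depth ≤ k}|. Then N_0 = 3 and N_k = 3 + N_{k-1}^2 for k ≥ 1 (one summand per function symbol, arity giving the exponent).
N_0 = 3
N_1 = 3 + 3^2 = 12
N_2 = 3 + 12^2 = 147
So |H| = 147.
A ground atom is a predicate applied to a tuple of terms from H, so the count is the sum over predicates of |H|^arity:
  P: 147^2 = 21609;  Q: 147^2 = 21609;  S: 147
Total ground atoms: 21609 + 21609 + 147 = 43365.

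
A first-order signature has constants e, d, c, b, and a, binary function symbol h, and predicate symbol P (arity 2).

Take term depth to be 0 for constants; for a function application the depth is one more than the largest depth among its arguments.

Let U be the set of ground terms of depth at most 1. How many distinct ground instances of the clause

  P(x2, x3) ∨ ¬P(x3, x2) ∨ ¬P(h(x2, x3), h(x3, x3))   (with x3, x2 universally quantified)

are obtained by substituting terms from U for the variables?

Ground terms of depth ≤ 1:
  Count level by level. With function symbols h/2, the terms of depth ≤ k are the 5 constants together with each function applied to depth-≤(k−1) tuples, so N_k = 5 + N_{k-1}^2.
  N_0 = 5
  N_1 = 5 + 5^2 = 30
So there are 30 ground terms available for substitution.
The clause has 2 distinct variables (x3, x2), each appearing in the body. In the free term algebra distinct substitutions yield syntactically distinct ground instances.
Number of ground instances = 30^2 = 900.

900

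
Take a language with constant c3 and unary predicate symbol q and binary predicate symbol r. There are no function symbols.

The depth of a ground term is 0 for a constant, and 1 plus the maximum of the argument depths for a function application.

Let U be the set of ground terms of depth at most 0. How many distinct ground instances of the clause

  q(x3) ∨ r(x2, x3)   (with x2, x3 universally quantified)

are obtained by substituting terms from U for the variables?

Ground terms of depth ≤ 0:
  With no function symbols every ground term is a constant, so there is exactly 1 ground term at every depth bound.
  N_0 = 1
  Explicitly: c3.
So there is exactly 1 ground term available for substitution.
The body mentions every one of the 2 quantified variables; since ground terms form a free algebra, no two substitutions collapse to the same formula.
Number of ground instances = 1^2 = 1.

1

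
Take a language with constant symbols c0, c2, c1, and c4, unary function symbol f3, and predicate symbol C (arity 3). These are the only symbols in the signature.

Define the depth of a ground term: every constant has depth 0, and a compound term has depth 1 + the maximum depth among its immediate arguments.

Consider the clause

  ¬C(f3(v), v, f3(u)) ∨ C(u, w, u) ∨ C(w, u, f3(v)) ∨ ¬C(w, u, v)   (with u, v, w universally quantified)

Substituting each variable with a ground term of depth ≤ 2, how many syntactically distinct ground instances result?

1728

Ground terms of depth ≤ 2:
  Write N_k for the number of ground terms of depth ≤ k. A term of depth ≤ k is either a constant or a function symbol applied to arguments of depth ≤ k−1, so N_k = 4 + N_{k-1}.
  N_0 = 4
  N_1 = 4 + 4 = 8
  N_2 = 4 + 8 = 12
  Explicitly: c0, c2, c1, c4, f3(c0), f3(c2), f3(c1), f3(c4), f3(f3(c0)), f3(f3(c2)), f3(f3(c1)), f3(f3(c4)).
So there are 12 ground terms available for substitution.
Each of u, v, w ranges independently over the available ground terms, and distinct assignments produce distinct instances.
Number of ground instances = 12^3 = 1728.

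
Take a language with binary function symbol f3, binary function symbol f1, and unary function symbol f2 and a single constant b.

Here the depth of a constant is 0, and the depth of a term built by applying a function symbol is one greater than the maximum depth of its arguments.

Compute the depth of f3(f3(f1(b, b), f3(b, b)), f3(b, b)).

3

depth(f1(b, b)) = 1 + max(0, 0) = 1
depth(f3(b, b)) = 1 + max(0, 0) = 1
depth(f3(f1(b, b), f3(b, b))) = 1 + max(1, 1) = 2
depth(f3(f3(f1(b, b), f3(b, b)), f3(b, b))) = 1 + max(2, 1) = 3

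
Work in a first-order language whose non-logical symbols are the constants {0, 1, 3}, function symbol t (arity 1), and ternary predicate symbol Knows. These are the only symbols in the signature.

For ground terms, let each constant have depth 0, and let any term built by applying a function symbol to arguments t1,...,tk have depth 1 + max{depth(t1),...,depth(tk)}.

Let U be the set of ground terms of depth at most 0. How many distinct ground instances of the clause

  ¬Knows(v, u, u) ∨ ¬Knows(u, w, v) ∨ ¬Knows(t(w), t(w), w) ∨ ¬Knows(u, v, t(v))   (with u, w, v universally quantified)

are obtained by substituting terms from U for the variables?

Ground terms of depth ≤ 0:
  Count level by level. With function symbols t/1, the terms of depth ≤ k are the 3 constants together with each function applied to depth-≤(k−1) tuples, so N_k = 3 + N_{k-1}.
  N_0 = 3
So there are 3 ground terms available for substitution.
The clause has 3 distinct variables (u, w, v), each appearing in the body. In the free term algebra distinct substitutions yield syntactically distinct ground instances.
Number of ground instances = 3^3 = 27.

27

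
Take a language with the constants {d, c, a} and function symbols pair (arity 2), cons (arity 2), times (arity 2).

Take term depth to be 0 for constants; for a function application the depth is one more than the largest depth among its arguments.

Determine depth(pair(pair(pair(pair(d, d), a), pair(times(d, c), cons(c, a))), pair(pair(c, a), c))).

4

depth(pair(d, d)) = 1 + max(0, 0) = 1
depth(pair(pair(d, d), a)) = 1 + max(1, 0) = 2
depth(times(d, c)) = 1 + max(0, 0) = 1
depth(cons(c, a)) = 1 + max(0, 0) = 1
depth(pair(times(d, c), cons(c, a))) = 1 + max(1, 1) = 2
depth(pair(pair(pair(d, d), a), pair(times(d, c), cons(c, a)))) = 1 + max(2, 2) = 3
depth(pair(c, a)) = 1 + max(0, 0) = 1
depth(pair(pair(c, a), c)) = 1 + max(1, 0) = 2
depth(pair(pair(pair(pair(d, d), a), pair(times(d, c), cons(c, a))), pair(pair(c, a), c))) = 1 + max(3, 2) = 4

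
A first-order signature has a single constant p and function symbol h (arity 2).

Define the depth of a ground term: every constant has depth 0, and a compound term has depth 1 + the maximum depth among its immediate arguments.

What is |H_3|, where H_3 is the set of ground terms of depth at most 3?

26

Count level by level. With function symbols h/2, the terms of depth ≤ k are the 1 constant together with each function applied to depth-≤(k−1) tuples, so N_k = 1 + N_{k-1}^2.
N_0 = 1
N_1 = 1 + 1^2 = 2
N_2 = 1 + 2^2 = 5
N_3 = 1 + 5^2 = 26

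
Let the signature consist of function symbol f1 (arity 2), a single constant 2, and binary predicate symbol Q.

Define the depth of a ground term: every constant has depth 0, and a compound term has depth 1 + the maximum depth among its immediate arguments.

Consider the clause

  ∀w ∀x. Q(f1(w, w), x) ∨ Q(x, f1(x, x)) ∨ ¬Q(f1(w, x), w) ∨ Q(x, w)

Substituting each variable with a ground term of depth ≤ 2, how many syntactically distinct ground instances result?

25

Ground terms of depth ≤ 2:
  Let N_k = |{terms of depth ≤ k}|. Then N_0 = 1 and N_k = 1 + N_{k-1}^2 for k ≥ 1 (one summand per function symbol, arity giving the exponent).
  N_0 = 1
  N_1 = 1 + 1^2 = 2
  N_2 = 1 + 2^2 = 5
So there are 5 ground terms available for substitution.
The clause has 2 distinct variables (w, x), each appearing in the body. In the free term algebra distinct substitutions yield syntactically distinct ground instances.
Number of ground instances = 5^2 = 25.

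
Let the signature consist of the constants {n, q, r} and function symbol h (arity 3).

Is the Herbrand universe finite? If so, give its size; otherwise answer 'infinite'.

The signature has at least one function symbol (h, arity 3) and at least one constant (n).
Iterating h gives infinitely many distinct ground terms: n, h(n, n, n), h(h(n, n, n), h(n, n, n), h(n, n, n)), ...
So the Herbrand universe is infinite.

infinite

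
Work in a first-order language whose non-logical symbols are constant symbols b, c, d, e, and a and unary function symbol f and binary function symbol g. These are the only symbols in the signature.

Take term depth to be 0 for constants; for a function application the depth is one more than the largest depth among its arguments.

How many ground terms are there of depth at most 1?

If N_k denotes the number of depth-≤k ground terms, the 5 constants give N_0 = 5, and each function symbol of arity r contributes N_{k-1}^r new terms at level k: N_k = 5 + N_{k-1} + N_{k-1}^2.
N_0 = 5
N_1 = 5 + 5 + 5^2 = 35

35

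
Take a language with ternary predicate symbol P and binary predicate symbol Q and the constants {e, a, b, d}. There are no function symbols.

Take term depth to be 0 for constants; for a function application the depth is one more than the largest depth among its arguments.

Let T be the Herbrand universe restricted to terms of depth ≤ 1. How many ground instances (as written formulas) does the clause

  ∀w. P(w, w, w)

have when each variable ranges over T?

4

Ground terms of depth ≤ 1:
  With no function symbols every ground term is a constant, so there are exactly 4 ground terms at every depth bound.
  N_0 = 4
  N_1 = 4
So there are 4 ground terms available for substitution.
The body mentions the single quantified variable w; since ground terms form a free algebra, no two substitutions collapse to the same formula.
Number of ground instances = 4.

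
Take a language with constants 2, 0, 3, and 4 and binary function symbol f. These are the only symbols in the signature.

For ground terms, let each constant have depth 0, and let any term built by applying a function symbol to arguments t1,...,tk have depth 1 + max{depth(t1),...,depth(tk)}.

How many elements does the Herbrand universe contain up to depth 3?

163220

If N_k denotes the number of depth-≤k ground terms, the 4 constants give N_0 = 4, and each function symbol of arity r contributes N_{k-1}^r new terms at level k: N_k = 4 + N_{k-1}^2.
N_0 = 4
N_1 = 4 + 4^2 = 20
N_2 = 4 + 20^2 = 404
N_3 = 4 + 404^2 = 163220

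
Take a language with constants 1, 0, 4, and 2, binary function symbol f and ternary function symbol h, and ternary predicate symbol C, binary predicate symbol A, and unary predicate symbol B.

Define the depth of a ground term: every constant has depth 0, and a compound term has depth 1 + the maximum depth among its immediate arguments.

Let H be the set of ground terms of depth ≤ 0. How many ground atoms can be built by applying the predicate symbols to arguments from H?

First count ground terms of depth ≤ 0.
Let N_k = |{terms of depth ≤ k}|. Then N_0 = 4 and N_k = 4 + N_{k-1}^2 + N_{k-1}^3 for k ≥ 1 (one summand per function symbol, arity giving the exponent).
N_0 = 4
Explicitly: 1, 0, 4, 2.
So |H| = 4.
Each predicate of arity r yields |H|^r ground atoms (one per choice of an r-tuple from H):
  C: 4^3 = 64;  A: 4^2 = 16;  B: 4
Total ground atoms: 64 + 16 + 4 = 84.

84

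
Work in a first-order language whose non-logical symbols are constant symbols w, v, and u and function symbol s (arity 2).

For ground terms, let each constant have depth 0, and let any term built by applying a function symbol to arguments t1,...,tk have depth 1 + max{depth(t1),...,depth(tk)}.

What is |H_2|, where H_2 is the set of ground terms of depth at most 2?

147

Write N_k for the number of ground terms of depth ≤ k. A term of depth ≤ k is either a constant or a function symbol applied to arguments of depth ≤ k−1, so N_k = 3 + N_{k-1}^2.
N_0 = 3
N_1 = 3 + 3^2 = 12
N_2 = 3 + 12^2 = 147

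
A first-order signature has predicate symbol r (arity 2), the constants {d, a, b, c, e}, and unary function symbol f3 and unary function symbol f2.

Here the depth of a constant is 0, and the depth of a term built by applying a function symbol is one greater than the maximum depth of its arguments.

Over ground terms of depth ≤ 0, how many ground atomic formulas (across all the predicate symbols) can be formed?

25

First count ground terms of depth ≤ 0.
Let N_k = |{terms of depth ≤ k}|. Then N_0 = 5 and N_k = 5 + N_{k-1} + N_{k-1} for k ≥ 1 (one summand per function symbol, arity giving the exponent).
N_0 = 5
Explicitly: d, a, b, c, e.
So |H| = 5.
For each predicate symbol, the number of ground atoms is |H| raised to its arity; summing:
  r: 5^2 = 25
Total ground atoms: 25.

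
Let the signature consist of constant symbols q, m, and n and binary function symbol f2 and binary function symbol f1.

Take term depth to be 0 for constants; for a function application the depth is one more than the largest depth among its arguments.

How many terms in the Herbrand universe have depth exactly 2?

Let N_k = |{terms of depth ≤ k}|. Then N_0 = 3 and N_k = 3 + N_{k-1}^2 + N_{k-1}^2 for k ≥ 1 (one summand per function symbol, arity giving the exponent).
N_0 = 3
N_1 = 3 + 3^2 + 3^2 = 21
N_2 = 3 + 21^2 + 21^2 = 885
Terms of depth exactly 2: N_2 − N_1 = 885 − 21 = 864.

864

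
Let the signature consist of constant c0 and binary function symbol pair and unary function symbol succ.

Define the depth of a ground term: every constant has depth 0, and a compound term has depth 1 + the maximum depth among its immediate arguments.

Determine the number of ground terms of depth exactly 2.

If N_k denotes the number of depth-≤k ground terms, the 1 constant gives N_0 = 1, and each function symbol of arity r contributes N_{k-1}^r new terms at level k: N_k = 1 + N_{k-1}^2 + N_{k-1}.
N_0 = 1
N_1 = 1 + 1^2 + 1 = 3
N_2 = 1 + 3^2 + 3 = 13
Terms of depth exactly 2: N_2 − N_1 = 13 − 3 = 10.

10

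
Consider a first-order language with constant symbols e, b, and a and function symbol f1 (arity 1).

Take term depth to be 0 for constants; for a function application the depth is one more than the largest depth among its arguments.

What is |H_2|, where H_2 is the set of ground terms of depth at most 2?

Let N_k count ground terms of depth at most k. Each non-constant term of depth ≤ k is some function symbol applied to depth-≤(k−1) arguments, giving N_k = 3 + N_{k-1}.
N_0 = 3
N_1 = 3 + 3 = 6
N_2 = 3 + 6 = 9
Explicitly: e, b, a, f1(e), f1(b), f1(a), f1(f1(e)), f1(f1(b)), f1(f1(a)).

9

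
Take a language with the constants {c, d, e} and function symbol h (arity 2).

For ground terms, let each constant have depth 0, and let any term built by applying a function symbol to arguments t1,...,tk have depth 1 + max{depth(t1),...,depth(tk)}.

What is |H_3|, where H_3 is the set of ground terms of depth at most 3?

21612

Write N_k for the number of ground terms of depth ≤ k. A term of depth ≤ k is either a constant or a function symbol applied to arguments of depth ≤ k−1, so N_k = 3 + N_{k-1}^2.
N_0 = 3
N_1 = 3 + 3^2 = 12
N_2 = 3 + 12^2 = 147
N_3 = 3 + 147^2 = 21612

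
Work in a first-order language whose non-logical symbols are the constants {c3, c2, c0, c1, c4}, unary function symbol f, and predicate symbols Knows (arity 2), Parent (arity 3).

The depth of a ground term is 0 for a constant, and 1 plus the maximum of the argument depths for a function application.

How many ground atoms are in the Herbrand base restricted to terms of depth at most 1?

1100

First count ground terms of depth ≤ 1.
Let N_k count ground terms of depth at most k. Each non-constant term of depth ≤ k is some function symbol applied to depth-≤(k−1) arguments, giving N_k = 5 + N_{k-1}.
N_0 = 5
N_1 = 5 + 5 = 10
Explicitly: c3, c2, c0, c1, c4, f(c3), f(c2), f(c0), f(c1), f(c4).
So |H| = 10.
Ground atoms are formed by filling each argument slot of a predicate with a term from H, so an r-ary predicate gives |H|^r atoms:
  Knows: 10^2 = 100;  Parent: 10^3 = 1000
Total ground atoms: 100 + 1000 = 1100.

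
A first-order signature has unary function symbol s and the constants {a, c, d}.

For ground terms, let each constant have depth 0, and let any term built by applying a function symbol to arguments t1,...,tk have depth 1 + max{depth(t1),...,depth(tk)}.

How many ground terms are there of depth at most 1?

Let N_k = |{terms of depth ≤ k}|. Then N_0 = 3 and N_k = 3 + N_{k-1} for k ≥ 1 (one summand per function symbol, arity giving the exponent).
N_0 = 3
N_1 = 3 + 3 = 6
Explicitly: a, c, d, s(a), s(c), s(d).

6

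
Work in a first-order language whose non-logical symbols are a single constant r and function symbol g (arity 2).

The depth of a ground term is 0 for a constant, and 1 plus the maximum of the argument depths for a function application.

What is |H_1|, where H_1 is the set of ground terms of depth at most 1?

2

Let N_k = |{terms of depth ≤ k}|. Then N_0 = 1 and N_k = 1 + N_{k-1}^2 for k ≥ 1 (one summand per function symbol, arity giving the exponent).
N_0 = 1
N_1 = 1 + 1^2 = 2
Explicitly: r, g(r, r).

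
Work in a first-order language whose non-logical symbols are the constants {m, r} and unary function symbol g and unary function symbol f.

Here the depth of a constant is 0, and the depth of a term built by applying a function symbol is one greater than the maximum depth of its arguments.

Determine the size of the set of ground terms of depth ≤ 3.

Write N_k for the number of ground terms of depth ≤ k. A term of depth ≤ k is either a constant or a function symbol applied to arguments of depth ≤ k−1, so N_k = 2 + N_{k-1} + N_{k-1}.
N_0 = 2
N_1 = 2 + 2 + 2 = 6
N_2 = 2 + 6 + 6 = 14
N_3 = 2 + 14 + 14 = 30

30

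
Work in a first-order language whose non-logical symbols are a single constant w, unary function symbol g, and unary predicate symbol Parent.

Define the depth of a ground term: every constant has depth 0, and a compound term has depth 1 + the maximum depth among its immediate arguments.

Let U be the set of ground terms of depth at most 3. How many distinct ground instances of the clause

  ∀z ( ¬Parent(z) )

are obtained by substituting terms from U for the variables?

4

Ground terms of depth ≤ 3:
  If N_k denotes the number of depth-≤k ground terms, the 1 constant gives N_0 = 1, and each function symbol of arity r contributes N_{k-1}^r new terms at level k: N_k = 1 + N_{k-1}.
  N_0 = 1
  N_1 = 1 + 1 = 2
  N_2 = 1 + 2 = 3
  N_3 = 1 + 3 = 4
  Explicitly: w, g(w), g(g(w)), g(g(g(w))).
So there are 4 ground terms available for substitution.
The variable z ranges independently over the available ground terms, and distinct assignments produce distinct instances.
Number of ground instances = 4.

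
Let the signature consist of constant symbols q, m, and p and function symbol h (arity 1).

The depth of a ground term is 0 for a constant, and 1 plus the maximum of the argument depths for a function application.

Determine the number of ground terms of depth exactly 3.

3

If N_k denotes the number of depth-≤k ground terms, the 3 constants give N_0 = 3, and each function symbol of arity r contributes N_{k-1}^r new terms at level k: N_k = 3 + N_{k-1}.
N_0 = 3
N_1 = 3 + 3 = 6
N_2 = 3 + 6 = 9
N_3 = 3 + 9 = 12
Terms of depth exactly 3: N_3 − N_2 = 12 − 9 = 3.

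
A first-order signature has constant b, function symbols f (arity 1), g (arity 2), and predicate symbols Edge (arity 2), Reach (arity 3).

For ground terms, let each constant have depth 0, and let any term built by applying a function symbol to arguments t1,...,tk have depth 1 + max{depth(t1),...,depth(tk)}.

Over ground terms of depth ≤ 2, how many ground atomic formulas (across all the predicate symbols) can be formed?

First count ground terms of depth ≤ 2.
Count level by level. With function symbols f/1, g/2, the terms of depth ≤ k are the 1 constant together with each function applied to depth-≤(k−1) tuples, so N_k = 1 + N_{k-1} + N_{k-1}^2.
N_0 = 1
N_1 = 1 + 1 + 1^2 = 3
N_2 = 1 + 3 + 3^2 = 13
So |H| = 13.
Ground atoms are formed by filling each argument slot of a predicate with a term from H, so an r-ary predicate gives |H|^r atoms:
  Edge: 13^2 = 169;  Reach: 13^3 = 2197
Total ground atoms: 169 + 2197 = 2366.

2366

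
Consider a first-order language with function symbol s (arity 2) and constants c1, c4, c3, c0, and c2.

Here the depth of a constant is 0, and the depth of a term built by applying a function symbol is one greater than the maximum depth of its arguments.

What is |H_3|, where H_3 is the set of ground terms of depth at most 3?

819030

Write N_k for the number of ground terms of depth ≤ k. A term of depth ≤ k is either a constant or a function symbol applied to arguments of depth ≤ k−1, so N_k = 5 + N_{k-1}^2.
N_0 = 5
N_1 = 5 + 5^2 = 30
N_2 = 5 + 30^2 = 905
N_3 = 5 + 905^2 = 819030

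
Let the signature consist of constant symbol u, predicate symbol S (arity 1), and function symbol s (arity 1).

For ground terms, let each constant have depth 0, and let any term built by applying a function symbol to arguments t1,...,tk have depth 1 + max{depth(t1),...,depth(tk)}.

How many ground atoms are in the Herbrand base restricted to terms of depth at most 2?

3

First count ground terms of depth ≤ 2.
Write N_k for the number of ground terms of depth ≤ k. A term of depth ≤ k is either a constant or a function symbol applied to arguments of depth ≤ k−1, so N_k = 1 + N_{k-1}.
N_0 = 1
N_1 = 1 + 1 = 2
N_2 = 1 + 2 = 3
Explicitly: u, s(u), s(s(u)).
So |H| = 3.
Ground atoms are formed by filling each argument slot of a predicate with a term from H, so an r-ary predicate gives |H|^r atoms:
  S: 3
Total ground atoms: 3.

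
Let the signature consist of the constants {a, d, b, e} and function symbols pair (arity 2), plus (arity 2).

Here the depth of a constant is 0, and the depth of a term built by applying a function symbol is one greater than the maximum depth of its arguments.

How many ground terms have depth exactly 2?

2560

Count level by level. With function symbols pair/2, plus/2, the terms of depth ≤ k are the 4 constants together with each function applied to depth-≤(k−1) tuples, so N_k = 4 + N_{k-1}^2 + N_{k-1}^2.
N_0 = 4
N_1 = 4 + 4^2 + 4^2 = 36
N_2 = 4 + 36^2 + 36^2 = 2596
Terms of depth exactly 2: N_2 − N_1 = 2596 − 36 = 2560.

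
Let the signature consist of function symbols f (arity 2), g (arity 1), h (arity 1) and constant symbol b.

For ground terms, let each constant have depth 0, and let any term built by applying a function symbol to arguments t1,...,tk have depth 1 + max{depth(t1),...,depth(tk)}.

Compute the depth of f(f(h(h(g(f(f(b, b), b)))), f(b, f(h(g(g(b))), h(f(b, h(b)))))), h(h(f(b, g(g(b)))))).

7

depth(f(b, b)) = 1 + max(0, 0) = 1
depth(f(f(b, b), b)) = 1 + max(1, 0) = 2
depth(g(f(f(b, b), b))) = 1 + depth(f(f(b, b), b)) = 1 + 2 = 3
depth(h(g(f(f(b, b), b)))) = 1 + depth(g(f(f(b, b), b))) = 1 + 3 = 4
depth(h(h(g(f(f(b, b), b))))) = 1 + depth(h(g(f(f(b, b), b)))) = 1 + 4 = 5
depth(g(b)) = 1 + depth(b) = 1 + 0 = 1
depth(g(g(b))) = 1 + depth(g(b)) = 1 + 1 = 2
depth(h(g(g(b)))) = 1 + depth(g(g(b))) = 1 + 2 = 3
depth(h(b)) = 1 + depth(b) = 1 + 0 = 1
depth(f(b, h(b))) = 1 + max(0, 1) = 2
depth(h(f(b, h(b)))) = 1 + depth(f(b, h(b))) = 1 + 2 = 3
depth(f(h(g(g(b))), h(f(b, h(b))))) = 1 + max(3, 3) = 4
depth(f(b, f(h(g(g(b))), h(f(b, h(b)))))) = 1 + max(0, 4) = 5
depth(f(h(h(g(f(f(b, b), b)))), f(b, f(h(g(g(b))), h(f(b, h(b))))))) = 1 + max(5, 5) = 6
depth(f(b, g(g(b)))) = 1 + max(0, 2) = 3
depth(h(f(b, g(g(b))))) = 1 + depth(f(b, g(g(b)))) = 1 + 3 = 4
depth(h(h(f(b, g(g(b)))))) = 1 + depth(h(f(b, g(g(b))))) = 1 + 4 = 5
depth(f(f(h(h(g(f(f(b, b), b)))), f(b, f(h(g(g(b))), h(f(b, h(b)))))), h(h(f(b, g(g(b))))))) = 1 + max(6, 5) = 7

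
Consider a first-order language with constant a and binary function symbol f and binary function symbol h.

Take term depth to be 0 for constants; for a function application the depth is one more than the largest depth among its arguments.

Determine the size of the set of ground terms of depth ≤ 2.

Let N_k count ground terms of depth at most k. Each non-constant term of depth ≤ k is some function symbol applied to depth-≤(k−1) arguments, giving N_k = 1 + N_{k-1}^2 + N_{k-1}^2.
N_0 = 1
N_1 = 1 + 1^2 + 1^2 = 3
N_2 = 1 + 3^2 + 3^2 = 19

19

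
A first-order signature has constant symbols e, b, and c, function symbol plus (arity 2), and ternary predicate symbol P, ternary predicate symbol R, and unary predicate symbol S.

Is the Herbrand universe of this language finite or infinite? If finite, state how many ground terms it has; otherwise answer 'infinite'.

infinite

The signature has at least one function symbol (plus, arity 2) and at least one constant (e).
Iterating plus gives infinitely many distinct ground terms: e, plus(e, e), plus(plus(e, e), plus(e, e)), ...
So the Herbrand universe is infinite.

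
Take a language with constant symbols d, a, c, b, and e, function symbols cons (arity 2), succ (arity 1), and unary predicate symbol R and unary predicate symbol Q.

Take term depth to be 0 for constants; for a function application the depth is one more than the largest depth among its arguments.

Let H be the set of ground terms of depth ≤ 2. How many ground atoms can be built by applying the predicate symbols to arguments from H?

2530

First count ground terms of depth ≤ 2.
Let N_k = |{terms of depth ≤ k}|. Then N_0 = 5 and N_k = 5 + N_{k-1}^2 + N_{k-1} for k ≥ 1 (one summand per function symbol, arity giving the exponent).
N_0 = 5
N_1 = 5 + 5^2 + 5 = 35
N_2 = 5 + 35^2 + 35 = 1265
So |H| = 1265.
A ground atom is a predicate applied to a tuple of terms from H, so the count is the sum over predicates of |H|^arity:
  R: 1265;  Q: 1265
Total ground atoms: 1265 + 1265 = 2530.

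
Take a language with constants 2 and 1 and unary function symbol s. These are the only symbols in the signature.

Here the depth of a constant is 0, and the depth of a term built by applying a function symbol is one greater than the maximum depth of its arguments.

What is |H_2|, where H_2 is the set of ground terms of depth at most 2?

6

Count level by level. With function symbols s/1, the terms of depth ≤ k are the 2 constants together with each function applied to depth-≤(k−1) tuples, so N_k = 2 + N_{k-1}.
N_0 = 2
N_1 = 2 + 2 = 4
N_2 = 2 + 4 = 6
Explicitly: 2, 1, s(2), s(1), s(s(2)), s(s(1)).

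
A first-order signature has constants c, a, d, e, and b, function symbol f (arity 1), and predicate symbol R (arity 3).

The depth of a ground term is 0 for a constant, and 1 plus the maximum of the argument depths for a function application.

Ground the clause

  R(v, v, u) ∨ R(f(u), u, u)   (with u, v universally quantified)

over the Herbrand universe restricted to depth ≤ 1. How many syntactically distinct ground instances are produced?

Ground terms of depth ≤ 1:
  Write N_k for the number of ground terms of depth ≤ k. A term of depth ≤ k is either a constant or a function symbol applied to arguments of depth ≤ k−1, so N_k = 5 + N_{k-1}.
  N_0 = 5
  N_1 = 5 + 5 = 10
So there are 10 ground terms available for substitution.
The body mentions every one of the 2 quantified variables; since ground terms form a free algebra, no two substitutions collapse to the same formula.
Number of ground instances = 10^2 = 100.

100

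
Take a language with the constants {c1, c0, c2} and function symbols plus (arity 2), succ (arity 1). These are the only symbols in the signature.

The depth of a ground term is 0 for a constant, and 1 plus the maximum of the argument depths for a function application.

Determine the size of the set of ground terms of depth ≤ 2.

243

Let N_k = |{terms of depth ≤ k}|. Then N_0 = 3 and N_k = 3 + N_{k-1}^2 + N_{k-1} for k ≥ 1 (one summand per function symbol, arity giving the exponent).
N_0 = 3
N_1 = 3 + 3^2 + 3 = 15
N_2 = 3 + 15^2 + 15 = 243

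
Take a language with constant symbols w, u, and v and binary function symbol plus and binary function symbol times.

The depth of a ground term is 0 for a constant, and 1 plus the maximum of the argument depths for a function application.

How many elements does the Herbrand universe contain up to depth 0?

Let N_k = |{terms of depth ≤ k}|. Then N_0 = 3 and N_k = 3 + N_{k-1}^2 + N_{k-1}^2 for k ≥ 1 (one summand per function symbol, arity giving the exponent).
N_0 = 3

3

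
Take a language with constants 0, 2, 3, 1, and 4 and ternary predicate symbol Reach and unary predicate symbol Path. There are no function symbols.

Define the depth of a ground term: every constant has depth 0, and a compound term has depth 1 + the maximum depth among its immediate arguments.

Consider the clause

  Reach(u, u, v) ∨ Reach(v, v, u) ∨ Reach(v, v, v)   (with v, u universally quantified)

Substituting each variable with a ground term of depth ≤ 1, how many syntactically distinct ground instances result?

Ground terms of depth ≤ 1:
  With no function symbols every ground term is a constant, so there are exactly 5 ground terms at every depth bound.
  N_0 = 5
  N_1 = 5
So there are 5 ground terms available for substitution.
The body mentions every one of the 2 quantified variables; since ground terms form a free algebra, no two substitutions collapse to the same formula.
Number of ground instances = 5^2 = 25.

25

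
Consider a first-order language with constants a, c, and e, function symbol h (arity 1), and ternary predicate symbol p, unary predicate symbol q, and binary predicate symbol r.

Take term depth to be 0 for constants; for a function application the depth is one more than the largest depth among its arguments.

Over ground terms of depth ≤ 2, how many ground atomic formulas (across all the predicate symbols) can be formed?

First count ground terms of depth ≤ 2.
Write N_k for the number of ground terms of depth ≤ k. A term of depth ≤ k is either a constant or a function symbol applied to arguments of depth ≤ k−1, so N_k = 3 + N_{k-1}.
N_0 = 3
N_1 = 3 + 3 = 6
N_2 = 3 + 6 = 9
Explicitly: a, c, e, h(a), h(c), h(e), h(h(a)), h(h(c)), h(h(e)).
So |H| = 9.
Each predicate of arity r yields |H|^r ground atoms (one per choice of an r-tuple from H):
  p: 9^3 = 729;  q: 9;  r: 9^2 = 81
Total ground atoms: 729 + 9 + 81 = 819.

819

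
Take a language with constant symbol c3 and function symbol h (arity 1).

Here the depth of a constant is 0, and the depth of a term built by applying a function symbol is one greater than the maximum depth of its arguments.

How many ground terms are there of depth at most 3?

4

If N_k denotes the number of depth-≤k ground terms, the 1 constant gives N_0 = 1, and each function symbol of arity r contributes N_{k-1}^r new terms at level k: N_k = 1 + N_{k-1}.
N_0 = 1
N_1 = 1 + 1 = 2
N_2 = 1 + 2 = 3
N_3 = 1 + 3 = 4
Explicitly: c3, h(c3), h(h(c3)), h(h(h(c3))).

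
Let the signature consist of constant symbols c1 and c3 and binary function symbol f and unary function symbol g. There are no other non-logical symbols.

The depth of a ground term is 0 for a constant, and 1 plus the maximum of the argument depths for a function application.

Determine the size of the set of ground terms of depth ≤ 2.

74

Count level by level. With function symbols f/2, g/1, the terms of depth ≤ k are the 2 constants together with each function applied to depth-≤(k−1) tuples, so N_k = 2 + N_{k-1}^2 + N_{k-1}.
N_0 = 2
N_1 = 2 + 2^2 + 2 = 8
N_2 = 2 + 8^2 + 8 = 74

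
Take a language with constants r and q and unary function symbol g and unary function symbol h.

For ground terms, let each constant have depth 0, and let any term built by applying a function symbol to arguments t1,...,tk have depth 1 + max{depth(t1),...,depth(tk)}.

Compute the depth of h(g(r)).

depth(g(r)) = 1 + depth(r) = 1 + 0 = 1
depth(h(g(r))) = 1 + depth(g(r)) = 1 + 1 = 2

2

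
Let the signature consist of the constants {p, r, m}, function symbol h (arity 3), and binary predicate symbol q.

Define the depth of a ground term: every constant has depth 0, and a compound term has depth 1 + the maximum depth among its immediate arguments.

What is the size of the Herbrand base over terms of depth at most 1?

First count ground terms of depth ≤ 1.
Count level by level. With function symbols h/3, the terms of depth ≤ k are the 3 constants together with each function applied to depth-≤(k−1) tuples, so N_k = 3 + N_{k-1}^3.
N_0 = 3
N_1 = 3 + 3^3 = 30
So |H| = 30.
A ground atom is a predicate applied to a tuple of terms from H, so the count is the sum over predicates of |H|^arity:
  q: 30^2 = 900
Total ground atoms: 900.

900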